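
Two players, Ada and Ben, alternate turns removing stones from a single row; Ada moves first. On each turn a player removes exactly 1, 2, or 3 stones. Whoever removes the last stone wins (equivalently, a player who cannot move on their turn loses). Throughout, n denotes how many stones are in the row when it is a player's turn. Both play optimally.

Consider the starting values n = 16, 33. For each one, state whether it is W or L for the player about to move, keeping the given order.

16: L, 33: W

Build the W/L table. Terminal = L. A non-terminal position is W if it has a move to some L; otherwise it is L.
n=0: no move → L
n=1: →0(L), so W
n=2: →0(L), so W
n=3: →0(L), so W
n=4: →3(W), 2(W), 1(W) — all W, so L
n=5: →4(L), so W
n=6: →4(L), so W
n=7: →4(L), so W
n=8: →7(W), 6(W), 5(W) — all W, so L
n=9: →8(L), so W
n=10: →8(L), so W
n=11: →8(L), so W
n=12: →11(W), 10(W), 9(W) — all W, so L
n=13: →12(L), so W
n=14: →12(L), so W
n=15: →12(L), so W
n=16: →15(W), 14(W), 13(W) — all W, so L
n=17: →16(L), so W
n=18: →16(L), so W
n=19: →16(L), so W
n=20: →19(W), 18(W), 17(W) — all W, so L
n=21: →20(L), so W
n=22: →20(L), so W
n=23: →20(L), so W
n=24: →23(W), 22(W), 21(W) — all W, so L
n=25: →24(L), so W
n=26: →24(L), so W
n=27: →24(L), so W
n=28: →27(W), 26(W), 25(W) — all W, so L
n=29: →28(L), so W
n=30: →28(L), so W
n=31: →28(L), so W
n=32: →31(W), 30(W), 29(W) — all W, so L
n=33: →32(L), so W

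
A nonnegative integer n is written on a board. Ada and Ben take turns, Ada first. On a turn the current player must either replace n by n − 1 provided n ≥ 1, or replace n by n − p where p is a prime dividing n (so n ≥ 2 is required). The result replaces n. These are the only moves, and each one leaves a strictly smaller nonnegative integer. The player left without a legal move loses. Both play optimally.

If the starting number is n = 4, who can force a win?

Ben wins.

Positions with no move are L. A position that does have a move is losing for the player to move precisely when every available move leads to a winning position for the opponent. Fill in the labels:
n=0: no move → L
n=1: reaches L-position 0 → W
n=2: reaches L-position 0 → W
n=3: reaches L-position 0 → W
n=4: only reaches 2(W), 3(W), all W → L
Every move from 4 reaches a W position, so the mover loses.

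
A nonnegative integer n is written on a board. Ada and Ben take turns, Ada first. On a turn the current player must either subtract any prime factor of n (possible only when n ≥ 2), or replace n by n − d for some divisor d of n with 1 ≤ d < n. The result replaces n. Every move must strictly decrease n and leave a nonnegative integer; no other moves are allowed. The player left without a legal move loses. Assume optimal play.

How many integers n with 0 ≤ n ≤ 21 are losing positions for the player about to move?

6

Positions with no move are L. A position that does have a move is losing for the player to move precisely when every available move leads to a winning position for the opponent. Fill in the labels:
n=0: no move → L
n=1: no move → L
n=2: reaches L-position 0 → W
n=3: reaches L-position 0 → W
n=4: only reaches 2(W), 3(W), all W → L
n=5: reaches L-position 0 → W
n=6: reaches L-position 4 → W
n=7: reaches L-position 0 → W
n=8: reaches L-position 4 → W
n=9: only reaches 6(W), 8(W), all W → L
n=10: reaches L-position 9 → W
n=11: reaches L-position 0 → W
n=12: reaches L-position 9 → W
n=13: reaches L-position 0 → W
n=14: only reaches 7(W), 12(W), 13(W), all W → L
n=15: reaches L-position 14 → W
n=16: reaches L-position 14 → W
n=17: reaches L-position 0 → W
n=18: reaches L-position 9 → W
n=19: reaches L-position 0 → W
n=20: only reaches 10(W), 15(W), 16(W), 18(W), 19(W), all W → L
n=21: reaches L-position 14 → W
L entries with 0 ≤ n ≤ 21: n = 0, 1, 4, 9, 14, 20; that makes 6.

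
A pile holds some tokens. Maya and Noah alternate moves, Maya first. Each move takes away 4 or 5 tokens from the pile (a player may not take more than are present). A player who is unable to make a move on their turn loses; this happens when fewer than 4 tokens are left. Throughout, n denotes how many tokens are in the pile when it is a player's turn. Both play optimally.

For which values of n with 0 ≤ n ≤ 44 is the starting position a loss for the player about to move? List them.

0, 1, 2, 3, 9, 10, 11, 12, 18, 19, 20, 21, 27, 28, 29, 30, 36, 37, 38, 39

Compute win/loss labels from the base case upward. A position with no move is L. Any other position is W if it can reach an L in one move, else L.
n=0: no move → L
n=1: no move → L
n=2: no move → L
n=3: no move → L
n=4: reaches L-position 0 → W
n=5: reaches L-position 1 → W
n=6: reaches L-position 2 → W
n=7: reaches L-position 3 → W
n=8: reaches L-position 3 → W
n=9: only reaches 5(W), 4(W), all W → L
n=10: only reaches 6(W), 5(W), all W → L
n=11: only reaches 7(W), 6(W), all W → L
n=12: only reaches 8(W), 7(W), all W → L
n=13: reaches L-position 9 → W
n=14: reaches L-position 10 → W
n=15: reaches L-position 11 → W
n=16: reaches L-position 12 → W
n=17: reaches L-position 12 → W
n=18: only reaches 14(W), 13(W), all W → L
n=19: only reaches 15(W), 14(W), all W → L
n=20: only reaches 16(W), 15(W), all W → L
n=21: only reaches 17(W), 16(W), all W → L
n=22: reaches L-position 18 → W
n=23: reaches L-position 19 → W
n=24: reaches L-position 20 → W
n=25: reaches L-position 21 → W
n=26: reaches L-position 21 → W
n=27: only reaches 23(W), 22(W), all W → L
n=28: only reaches 24(W), 23(W), all W → L
n=29: only reaches 25(W), 24(W), all W → L
n=30: only reaches 26(W), 25(W), all W → L
n=31: reaches L-position 27 → W
n=32: reaches L-position 28 → W
n=33: reaches L-position 29 → W
n=34: reaches L-position 30 → W
n=35: reaches L-position 30 → W
n=36: only reaches 32(W), 31(W), all W → L
n=37: only reaches 33(W), 32(W), all W → L
n=38: only reaches 34(W), 33(W), all W → L
n=39: only reaches 35(W), 34(W), all W → L
n=40: reaches L-position 36 → W
n=41: reaches L-position 37 → W
n=42: reaches L-position 38 → W
n=43: reaches L-position 39 → W
n=44: reaches L-position 39 → W
Reading off the rows marked L gives the requested list; there are 20 such values of n.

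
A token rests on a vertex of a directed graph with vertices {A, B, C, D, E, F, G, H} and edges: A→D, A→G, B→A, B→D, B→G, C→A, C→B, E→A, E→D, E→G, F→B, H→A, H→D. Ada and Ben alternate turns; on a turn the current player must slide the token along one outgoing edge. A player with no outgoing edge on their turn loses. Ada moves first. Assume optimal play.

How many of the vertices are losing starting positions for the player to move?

Work bottom-up. With no move the player to move loses. Otherwise the position is W if at least one move leads to an L position for the opponent, and L if every move leads to a W.
Every edge goes from a vertex to one that appears earlier in the order G, D, A, H, B, E, C, F, so processing vertices in that order labels each vertex after all of its successors.
G: no outgoing edge → L
D: no outgoing edge → L
A: reaches L-position D → W
H: reaches L-position D → W
B: reaches L-position D → W
E: reaches L-position D → W
C: only reaches B(W), A(W), all W → L
F: only reaches B(W), which is W → L
The L vertices are C, D, F, G; that is 4 in all.

4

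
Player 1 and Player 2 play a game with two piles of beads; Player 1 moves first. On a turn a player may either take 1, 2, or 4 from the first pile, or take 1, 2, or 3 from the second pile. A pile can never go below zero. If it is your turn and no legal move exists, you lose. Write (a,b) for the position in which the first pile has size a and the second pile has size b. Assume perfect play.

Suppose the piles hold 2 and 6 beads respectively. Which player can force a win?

Work bottom-up. With no move the player to move loses. Otherwise the position is W if at least one move leads to an L position for the opponent, and L if every move leads to a W.
No move ever increases a pile, so every position that can arise here has a ≤ 2 and b ≤ 6; it is enough to label the cells with 0 ≤ a ≤ 2 and 0 ≤ b ≤ 6.
Every move lowers a or b (never raises either), so fill the grid row by row in increasing a, and left to right within a row: each cell's successors are then already labelled.
      b=0  b=1  b=2  b=3  b=4  b=5  b=6
a=0:    L    W    W    W    L    W    W
a=1:    W    L    W    W    W    L    W
a=2:    W    W    L    W    W    W    L
Cells with no legal move (terminal, hence L): (0,0).
The remaining L cells, each justified by listing all of its moves:
(0,4): →(0,3)(W), (0,2)(W), (0,1)(W) — all W, so L
(1,1): →(0,1)(W), (1,0)(W) — all W, so L
(1,5): →(0,5)(W), (1,4)(W), (1,3)(W), (1,2)(W) — all W, so L
(2,2): →(1,2)(W), (0,2)(W), (2,1)(W), (2,0)(W) — all W, so L
(2,6): →(1,6)(W), (0,6)(W), (2,5)(W), (2,4)(W), (2,3)(W) — all W, so L
Every other cell has at least one move into one of the L cells above, so it is W.
The starting position (2,6) is L: whatever Player 1 does, the opponent receives a W position.

Player 2 wins.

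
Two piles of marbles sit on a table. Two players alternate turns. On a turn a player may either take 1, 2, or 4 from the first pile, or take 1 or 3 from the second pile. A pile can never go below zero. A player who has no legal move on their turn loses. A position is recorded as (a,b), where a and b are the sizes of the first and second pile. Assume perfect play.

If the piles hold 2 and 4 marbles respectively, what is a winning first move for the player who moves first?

Use the standard recursion: the mover loses at a terminal position; elsewhere, the mover wins exactly when some move hands the opponent an L position.
No move ever increases a pile, so every position that can arise here has a ≤ 2 and b ≤ 4; it is enough to label the cells with 0 ≤ a ≤ 2 and 0 ≤ b ≤ 4.
Every move lowers a or b (never raises either), so fill the grid row by row in increasing a, and left to right within a row: each cell's successors are then already labelled.
      b=0  b=1  b=2  b=3  b=4
a=0:    L    W    L    W    L
a=1:    W    L    W    L    W
a=2:    W    W    W    W    W
Cells with no legal move (terminal, hence L): (0,0).
The remaining L cells, each justified by listing all of its moves:
(0,2): the only move is to (0,1)(W), a W ⇒ L
(0,4): moves to (0,3)(W), (0,1)(W); every one is W ⇒ L
(1,1): moves to (0,1)(W), (1,0)(W); every one is W ⇒ L
(1,3): moves to (0,3)(W), (1,2)(W), (1,0)(W); every one is W ⇒ L
Every other cell has at least one move into one of the L cells above, so it is W.
From (2,4), the L positions reachable in one move are: (0,4).

Move to (0,4).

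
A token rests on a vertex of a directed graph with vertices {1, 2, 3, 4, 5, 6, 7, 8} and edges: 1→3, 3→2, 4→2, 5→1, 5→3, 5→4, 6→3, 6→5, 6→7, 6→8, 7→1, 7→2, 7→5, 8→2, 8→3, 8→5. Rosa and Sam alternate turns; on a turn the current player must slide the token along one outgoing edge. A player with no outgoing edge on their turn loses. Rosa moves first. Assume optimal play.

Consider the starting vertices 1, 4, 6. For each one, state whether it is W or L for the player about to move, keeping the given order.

Classify positions by backward induction: terminal positions (no move available) are L. From any other position, the mover wins iff some move reaches an L.
Every edge goes from a vertex to one that appears earlier in the order 2, 3, 1, 4, 5, 7, 8, 6, so processing vertices in that order labels each vertex after all of its successors.
2: no outgoing edge → L
3: reaches L-position 2 → W
1: only reaches 3(W), which is W → L
4: reaches L-position 2 → W
5: reaches L-position 1 → W
7: reaches L-position 1 → W
8: reaches L-position 2 → W
6: only reaches 8(W), 7(W), 5(W), 3(W), all W → L

1: L, 4: W, 6: L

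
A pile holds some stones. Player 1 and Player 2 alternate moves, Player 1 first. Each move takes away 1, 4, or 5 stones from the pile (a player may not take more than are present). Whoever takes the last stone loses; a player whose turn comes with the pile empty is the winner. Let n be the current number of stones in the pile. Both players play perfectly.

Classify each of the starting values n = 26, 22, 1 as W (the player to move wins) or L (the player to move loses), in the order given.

Classify positions by backward induction: terminal positions (no move available) are W. From any other position, the mover wins iff some move reaches an L.
n=0: no move; the opponent has just taken the last stone and therefore loses → W
n=1: L (sole option 0(W) is W)
n=2: W (go to 1, an L position)
n=3: L (sole option 2(W) is W)
n=4: W (go to 3, an L position)
n=5: W (go to 1, an L position)
n=6: W (go to 1, an L position)
n=7: W (go to 3, an L position)
n=8: W (go to 3, an L position)
n=9: L (options 8(W), 5(W), 4(W) are all W)
n=10: W (go to 9, an L position)
n=11: L (options 10(W), 7(W), 6(W) are all W)
n=12: W (go to 11, an L position)
n=13: W (go to 9, an L position)
n=14: W (go to 9, an L position)
n=15: W (go to 11, an L position)
n=16: W (go to 11, an L position)
n=17: L (options 16(W), 13(W), 12(W) are all W)
n=18: W (go to 17, an L position)
n=19: L (options 18(W), 15(W), 14(W) are all W)
n=20: W (go to 19, an L position)
n=21: W (go to 17, an L position)
n=22: W (go to 17, an L position)
n=23: W (go to 19, an L position)
n=24: W (go to 19, an L position)
n=25: L (options 24(W), 21(W), 20(W) are all W)
n=26: W (go to 25, an L position)

26: W, 22: W, 1: L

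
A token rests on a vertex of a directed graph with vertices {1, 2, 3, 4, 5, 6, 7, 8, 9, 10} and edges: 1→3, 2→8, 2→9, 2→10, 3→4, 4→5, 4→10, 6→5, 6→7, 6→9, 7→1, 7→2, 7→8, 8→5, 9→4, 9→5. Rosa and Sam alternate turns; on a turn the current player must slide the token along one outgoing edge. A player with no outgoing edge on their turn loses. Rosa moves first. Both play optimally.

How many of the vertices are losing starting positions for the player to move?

4

Use the standard recursion: the mover loses at a terminal position; elsewhere, the mover wins exactly when some move hands the opponent an L position.
Every edge goes from a vertex to one that appears earlier in the order 10, 5, 4, 8, 3, 9, 1, 2, 7, 6, so processing vertices in that order labels each vertex after all of its successors.
10: no outgoing edge → L
5: no outgoing edge → L
4: W (go to 5, an L position)
8: W (go to 5, an L position)
3: L (sole option 4(W) is W)
9: W (go to 5, an L position)
1: W (go to 3, an L position)
2: W (go to 10, an L position)
7: L (options 2(W), 1(W), 8(W) are all W)
6: W (go to 7, an L position)
The L vertices are 3, 5, 7, 10; that is 4 in all.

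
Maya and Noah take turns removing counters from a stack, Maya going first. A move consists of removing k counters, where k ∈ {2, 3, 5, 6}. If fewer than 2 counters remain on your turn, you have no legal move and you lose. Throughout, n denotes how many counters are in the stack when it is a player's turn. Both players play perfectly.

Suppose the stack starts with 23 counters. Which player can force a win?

Maya wins.

Label each position W (a win for the player to move) or L (a loss). A position with no legal move is L; any other position is W exactly when some move reaches an L, and L when every move reaches a W.
n=0: no move → L
n=1: no move → L
n=2: can move to 0, which is L ⇒ W
n=3: can move to 1, which is L ⇒ W
n=4: can move to 1, which is L ⇒ W
n=5: can move to 0, which is L ⇒ W
n=6: can move to 1, which is L ⇒ W
n=7: can move to 1, which is L ⇒ W
n=8: moves to 6(W), 5(W), 3(W), 2(W); every one is W ⇒ L
n=9: moves to 7(W), 6(W), 4(W), 3(W); every one is W ⇒ L
n=10: can move to 8, which is L ⇒ W
n=11: can move to 9, which is L ⇒ W
n=12: can move to 9, which is L ⇒ W
n=13: can move to 8, which is L ⇒ W
n=14: can move to 9, which is L ⇒ W
n=15: can move to 9, which is L ⇒ W
n=16: moves to 14(W), 13(W), 11(W), 10(W); every one is W ⇒ L
n=17: moves to 15(W), 14(W), 12(W), 11(W); every one is W ⇒ L
n=18: can move to 16, which is L ⇒ W
n=19: can move to 17, which is L ⇒ W
n=20: can move to 17, which is L ⇒ W
n=21: can move to 16, which is L ⇒ W
n=22: can move to 17, which is L ⇒ W
n=23: can move to 17, which is L ⇒ W
The starting position 23 is W: Maya should remove 6, leaving 17, handing over an L position.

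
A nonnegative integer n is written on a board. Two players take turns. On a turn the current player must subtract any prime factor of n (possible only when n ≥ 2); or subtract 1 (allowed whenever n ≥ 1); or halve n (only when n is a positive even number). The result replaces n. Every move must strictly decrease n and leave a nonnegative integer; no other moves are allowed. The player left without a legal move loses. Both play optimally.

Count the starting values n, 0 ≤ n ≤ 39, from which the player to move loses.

Compute win/loss labels from the base case upward. A position with no move is L. Any other position is W if it can reach an L in one move, else L.
n=0: no move → L
n=1: W (go to 0, an L position)
n=2: W (go to 0, an L position)
n=3: W (go to 0, an L position)
n=4: L (options 2(W), 3(W) are all W)
n=5: W (go to 0, an L position)
n=6: W (go to 4, an L position)
n=7: W (go to 0, an L position)
n=8: W (go to 4, an L position)
n=9: L (options 6(W), 8(W) are all W)
n=10: W (go to 9, an L position)
n=11: W (go to 0, an L position)
n=12: W (go to 9, an L position)
n=13: W (go to 0, an L position)
n=14: L (options 7(W), 12(W), 13(W) are all W)
n=15: W (go to 14, an L position)
n=16: W (go to 14, an L position)
n=17: W (go to 0, an L position)
n=18: W (go to 9, an L position)
n=19: W (go to 0, an L position)
n=20: L (options 10(W), 15(W), 18(W), 19(W) are all W)
n=21: W (go to 14, an L position)
n=22: W (go to 20, an L position)
n=23: W (go to 0, an L position)
n=24: L (options 12(W), 21(W), 22(W), 23(W) are all W)
n=25: W (go to 20, an L position)
n=26: W (go to 24, an L position)
n=27: W (go to 24, an L position)
n=28: W (go to 14, an L position)
n=29: W (go to 0, an L position)
n=30: L (options 15(W), 25(W), 27(W), 28(W), 29(W) are all W)
n=31: W (go to 0, an L position)
n=32: W (go to 30, an L position)
n=33: W (go to 30, an L position)
n=34: L (options 17(W), 32(W), 33(W) are all W)
n=35: W (go to 30, an L position)
n=36: W (go to 34, an L position)
n=37: W (go to 0, an L position)
n=38: L (options 19(W), 36(W), 37(W) are all W)
n=39: W (go to 38, an L position)
L entries with 0 ≤ n ≤ 39: n = 0, 4, 9, 14, 20, 24, 30, 34, 38; that makes 9.

9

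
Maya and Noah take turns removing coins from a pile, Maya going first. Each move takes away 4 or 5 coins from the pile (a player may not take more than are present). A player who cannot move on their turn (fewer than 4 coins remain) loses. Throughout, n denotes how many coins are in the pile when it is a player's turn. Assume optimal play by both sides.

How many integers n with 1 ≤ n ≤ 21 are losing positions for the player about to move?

Positions with no move are L. A position that does have a move is losing for the player to move precisely when every available move leads to a winning position for the opponent. Fill in the labels:
n=0: no move → L
n=1: no move → L
n=2: no move → L
n=3: no move → L
n=4: can move to 0, which is L ⇒ W
n=5: can move to 1, which is L ⇒ W
n=6: can move to 2, which is L ⇒ W
n=7: can move to 3, which is L ⇒ W
n=8: can move to 3, which is L ⇒ W
n=9: moves to 5(W), 4(W); every one is W ⇒ L
n=10: moves to 6(W), 5(W); every one is W ⇒ L
n=11: moves to 7(W), 6(W); every one is W ⇒ L
n=12: moves to 8(W), 7(W); every one is W ⇒ L
n=13: can move to 9, which is L ⇒ W
n=14: can move to 10, which is L ⇒ W
n=15: can move to 11, which is L ⇒ W
n=16: can move to 12, which is L ⇒ W
n=17: can move to 12, which is L ⇒ W
n=18: moves to 14(W), 13(W); every one is W ⇒ L
n=19: moves to 15(W), 14(W); every one is W ⇒ L
n=20: moves to 16(W), 15(W); every one is W ⇒ L
n=21: moves to 17(W), 16(W); every one is W ⇒ L
L entries with 1 ≤ n ≤ 21 (n=0 is outside the asked range and is not counted): n = 1, 2, 3, 9, 10, 11, 12, 18, 19, 20, 21; that makes 11.

11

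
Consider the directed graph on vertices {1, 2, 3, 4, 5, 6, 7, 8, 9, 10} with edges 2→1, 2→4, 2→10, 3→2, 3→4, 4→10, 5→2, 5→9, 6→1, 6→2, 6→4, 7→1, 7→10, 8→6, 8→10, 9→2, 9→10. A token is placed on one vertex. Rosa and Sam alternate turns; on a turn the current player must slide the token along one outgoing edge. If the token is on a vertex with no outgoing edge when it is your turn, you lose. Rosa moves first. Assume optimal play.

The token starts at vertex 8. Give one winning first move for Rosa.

Use the standard recursion: the mover loses at a terminal position; elsewhere, the mover wins exactly when some move hands the opponent an L position.
Every edge goes from a vertex to one that appears earlier in the order 10, 1, 4, 2, 6, 8, 7, 9, 3, 5, so processing vertices in that order labels each vertex after all of its successors.
10: no outgoing edge → L
1: no outgoing edge → L
4: can move to 10, which is L ⇒ W
2: can move to 1, which is L ⇒ W
6: can move to 1, which is L ⇒ W
8: can move to 10, which is L ⇒ W
7: can move to 1, which is L ⇒ W
9: can move to 10, which is L ⇒ W
3: moves to 2(W), 4(W); every one is W ⇒ L
5: moves to 9(W), 2(W); every one is W ⇒ L
From 8, the L positions reachable in one move are: 10.

Move to 10.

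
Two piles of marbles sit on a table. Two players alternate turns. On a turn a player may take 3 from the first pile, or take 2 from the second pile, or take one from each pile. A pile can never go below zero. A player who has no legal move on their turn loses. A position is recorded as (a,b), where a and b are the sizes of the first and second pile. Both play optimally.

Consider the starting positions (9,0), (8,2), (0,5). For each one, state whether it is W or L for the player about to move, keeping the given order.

(9,0): W, (8,2): W, (0,5): L

Classify positions by backward induction: terminal positions (no move available) are L. From any other position, the mover wins iff some move reaches an L.
No move ever increases a pile, so every position that can arise here has a ≤ 9 and b ≤ 5; it is enough to label the cells with 0 ≤ a ≤ 9 and 0 ≤ b ≤ 5.
Every move lowers a or b (never raises either), so fill the grid row by row in increasing a, and left to right within a row: each cell's successors are then already labelled.
      b=0  b=1  b=2  b=3  b=4  b=5
a=0:    L    L    W    W    L    L
a=1:    L    W    W    L    L    W
a=2:    L    W    W    L    W    W
a=3:    W    W    L    L    W    W
a=4:    W    L    L    W    W    L
a=5:    W    L    W    W    L    L
a=6:    L    L    W    W    L    W
a=7:    L    W    W    L    L    W
a=8:    L    W    W    L    W    W
a=9:    W    W    L    L    W    W
Cells with no legal move (terminal, hence L): (0,0), (0,1), (1,0), (2,0).
The remaining L cells, each justified by listing all of its moves:
(0,4): →(0,2)(W) only, which is W, so L
(0,5): →(0,3)(W) only, which is W, so L
(1,3): →(1,1)(W), (0,2)(W) — all W, so L
(1,4): →(1,2)(W), (0,3)(W) — all W, so L
(2,3): →(2,1)(W), (1,2)(W) — all W, so L
(3,2): →(0,2)(W), (3,0)(W), (2,1)(W) — all W, so L
(3,3): →(0,3)(W), (3,1)(W), (2,2)(W) — all W, so L
(4,1): →(1,1)(W), (3,0)(W) — all W, so L
(4,2): →(1,2)(W), (4,0)(W), (3,1)(W) — all W, so L
(4,5): →(1,5)(W), (4,3)(W), (3,4)(W) — all W, so L
(5,1): →(2,1)(W), (4,0)(W) — all W, so L
(5,4): →(2,4)(W), (5,2)(W), (4,3)(W) — all W, so L
(5,5): →(2,5)(W), (5,3)(W), (4,4)(W) — all W, so L
(6,0): →(3,0)(W) only, which is W, so L
(6,1): →(3,1)(W), (5,0)(W) — all W, so L
(6,4): →(3,4)(W), (6,2)(W), (5,3)(W) — all W, so L
(7,0): →(4,0)(W) only, which is W, so L
(7,3): →(4,3)(W), (7,1)(W), (6,2)(W) — all W, so L
(7,4): →(4,4)(W), (7,2)(W), (6,3)(W) — all W, so L
(8,0): →(5,0)(W) only, which is W, so L
(8,3): →(5,3)(W), (8,1)(W), (7,2)(W) — all W, so L
(9,2): →(6,2)(W), (9,0)(W), (8,1)(W) — all W, so L
(9,3): →(6,3)(W), (9,1)(W), (8,2)(W) — all W, so L
Every other cell has at least one move into one of the L cells above, so it is W.
(9,0): the move to (6,0) reaches an L cell, so W
(8,2): the move to (8,0) reaches an L cell, so W
(0,5): one of the L cells justified above, so L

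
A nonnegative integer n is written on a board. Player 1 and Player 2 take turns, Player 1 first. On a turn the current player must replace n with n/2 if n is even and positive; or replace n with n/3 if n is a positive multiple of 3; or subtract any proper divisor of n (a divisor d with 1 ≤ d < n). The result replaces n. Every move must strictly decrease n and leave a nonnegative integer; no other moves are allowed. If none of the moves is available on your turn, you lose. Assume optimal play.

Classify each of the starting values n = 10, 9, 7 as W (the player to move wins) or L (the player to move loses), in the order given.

Use the standard recursion: the mover loses at a terminal position; elsewhere, the mover wins exactly when some move hands the opponent an L position.
n=0: no move → L
n=1: no move → L
n=2: reaches L-position 1 → W
n=3: reaches L-position 1 → W
n=4: only reaches 2(W), 3(W), all W → L
n=5: reaches L-position 4 → W
n=6: reaches L-position 4 → W
n=7: only reaches 6(W), which is W → L
n=8: reaches L-position 4 → W
n=9: only reaches 3(W), 6(W), 8(W), all W → L
n=10: reaches L-position 9 → W

10: W, 9: L, 7: L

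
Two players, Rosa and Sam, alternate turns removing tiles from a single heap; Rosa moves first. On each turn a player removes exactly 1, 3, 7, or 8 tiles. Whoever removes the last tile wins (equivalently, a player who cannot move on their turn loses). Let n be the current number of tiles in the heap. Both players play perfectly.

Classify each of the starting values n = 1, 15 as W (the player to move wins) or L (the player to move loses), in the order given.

1: W, 15: L

Work bottom-up. With no move the player to move loses. Otherwise the position is W if at least one move leads to an L position for the opponent, and L if every move leads to a W.
n=0: no move → L
n=1: can move to 0, which is L ⇒ W
n=2: the only move is to 1(W), a W ⇒ L
n=3: can move to 2, which is L ⇒ W
n=4: moves to 3(W), 1(W); every one is W ⇒ L
n=5: can move to 4, which is L ⇒ W
n=6: moves to 5(W), 3(W); every one is W ⇒ L
n=7: can move to 6, which is L ⇒ W
n=8: can move to 0, which is L ⇒ W
n=9: can move to 6, which is L ⇒ W
n=10: can move to 2, which is L ⇒ W
n=11: can move to 4, which is L ⇒ W
n=12: can move to 4, which is L ⇒ W
n=13: can move to 6, which is L ⇒ W
n=14: can move to 6, which is L ⇒ W
n=15: moves to 14(W), 12(W), 8(W), 7(W); every one is W ⇒ L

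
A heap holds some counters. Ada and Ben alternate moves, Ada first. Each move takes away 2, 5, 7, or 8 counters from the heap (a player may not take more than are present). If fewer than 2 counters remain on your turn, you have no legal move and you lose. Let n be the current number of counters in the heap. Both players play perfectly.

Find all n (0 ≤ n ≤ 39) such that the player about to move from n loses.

0, 1, 4, 10, 13, 14, 23, 24, 27, 33, 36, 37

Positions with no move are L. A position that does have a move is losing for the player to move precisely when every available move leads to a winning position for the opponent. Fill in the labels:
n=0: no move → L
n=1: no move → L
n=2: can move to 0, which is L ⇒ W
n=3: can move to 1, which is L ⇒ W
n=4: the only move is to 2(W), a W ⇒ L
n=5: can move to 0, which is L ⇒ W
n=6: can move to 4, which is L ⇒ W
n=7: can move to 0, which is L ⇒ W
n=8: can move to 1, which is L ⇒ W
n=9: can move to 4, which is L ⇒ W
n=10: moves to 8(W), 5(W), 3(W), 2(W); every one is W ⇒ L
n=11: can move to 4, which is L ⇒ W
n=12: can move to 10, which is L ⇒ W
n=13: moves to 11(W), 8(W), 6(W), 5(W); every one is W ⇒ L
n=14: moves to 12(W), 9(W), 7(W), 6(W); every one is W ⇒ L
n=15: can move to 13, which is L ⇒ W
n=16: can move to 14, which is L ⇒ W
n=17: can move to 10, which is L ⇒ W
n=18: can move to 13, which is L ⇒ W
n=19: can move to 14, which is L ⇒ W
n=20: can move to 13, which is L ⇒ W
n=21: can move to 14, which is L ⇒ W
n=22: can move to 14, which is L ⇒ W
n=23: moves to 21(W), 18(W), 16(W), 15(W); every one is W ⇒ L
n=24: moves to 22(W), 19(W), 17(W), 16(W); every one is W ⇒ L
n=25: can move to 23, which is L ⇒ W
n=26: can move to 24, which is L ⇒ W
n=27: moves to 25(W), 22(W), 20(W), 19(W); every one is W ⇒ L
n=28: can move to 23, which is L ⇒ W
n=29: can move to 27, which is L ⇒ W
n=30: can move to 23, which is L ⇒ W
n=31: can move to 24, which is L ⇒ W
n=32: can move to 27, which is L ⇒ W
n=33: moves to 31(W), 28(W), 26(W), 25(W); every one is W ⇒ L
n=34: can move to 27, which is L ⇒ W
n=35: can move to 33, which is L ⇒ W
n=36: moves to 34(W), 31(W), 29(W), 28(W); every one is W ⇒ L
n=37: moves to 35(W), 32(W), 30(W), 29(W); every one is W ⇒ L
n=38: can move to 36, which is L ⇒ W
n=39: can move to 37, which is L ⇒ W
Reading off the rows marked L gives the requested list; there are 12 such values of n.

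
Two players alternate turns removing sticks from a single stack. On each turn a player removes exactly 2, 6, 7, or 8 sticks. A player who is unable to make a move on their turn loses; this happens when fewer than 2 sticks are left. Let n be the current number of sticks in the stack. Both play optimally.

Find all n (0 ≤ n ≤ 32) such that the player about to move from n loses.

Classify positions by backward induction: terminal positions (no move available) are L. From any other position, the mover wins iff some move reaches an L.
n=0: no move → L
n=1: no move → L
n=2: →0(L), so W
n=3: →1(L), so W
n=4: →2(W) only, which is W, so L
n=5: →3(W) only, which is W, so L
n=6: →4(L), so W
n=7: →5(L), so W
n=8: →1(L), so W
n=9: →1(L), so W
n=10: →4(L), so W
n=11: →5(L), so W
n=12: →5(L), so W
n=13: →5(L), so W
n=14: →12(W), 8(W), 7(W), 6(W) — all W, so L
n=15: →13(W), 9(W), 8(W), 7(W) — all W, so L
n=16: →14(L), so W
n=17: →15(L), so W
n=18: →16(W), 12(W), 11(W), 10(W) — all W, so L
n=19: →17(W), 13(W), 12(W), 11(W) — all W, so L
n=20: →18(L), so W
n=21: →19(L), so W
n=22: →15(L), so W
n=23: →15(L), so W
n=24: →18(L), so W
n=25: →19(L), so W
n=26: →19(L), so W
n=27: →19(L), so W
n=28: →26(W), 22(W), 21(W), 20(W) — all W, so L
n=29: →27(W), 23(W), 22(W), 21(W) — all W, so L
n=30: →28(L), so W
n=31: →29(L), so W
n=32: →30(W), 26(W), 25(W), 24(W) — all W, so L
Reading off the rows marked L gives the requested list; there are 11 such values of n.

0, 1, 4, 5, 14, 15, 18, 19, 28, 29, 32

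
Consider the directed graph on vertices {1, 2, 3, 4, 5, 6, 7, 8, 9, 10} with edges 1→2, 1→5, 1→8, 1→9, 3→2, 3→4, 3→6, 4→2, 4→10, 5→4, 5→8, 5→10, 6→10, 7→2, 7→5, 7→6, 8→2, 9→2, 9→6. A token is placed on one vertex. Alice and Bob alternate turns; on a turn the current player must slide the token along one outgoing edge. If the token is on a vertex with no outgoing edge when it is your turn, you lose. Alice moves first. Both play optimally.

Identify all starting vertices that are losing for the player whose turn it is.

2, 10

Build the W/L table. Terminal = L. A non-terminal position is W if it has a move to some L; otherwise it is L.
Every edge goes from a vertex to one that appears earlier in the order 10, 2, 4, 6, 3, 8, 5, 7, 9, 1, so processing vertices in that order labels each vertex after all of its successors.
10: no outgoing edge → L
2: no outgoing edge → L
4: W (go to 2, an L position)
6: W (go to 10, an L position)
3: W (go to 2, an L position)
8: W (go to 2, an L position)
5: W (go to 10, an L position)
7: W (go to 2, an L position)
9: W (go to 2, an L position)
1: W (go to 2, an L position)
Reading off the rows marked L gives the requested list; there are 2 such vertices.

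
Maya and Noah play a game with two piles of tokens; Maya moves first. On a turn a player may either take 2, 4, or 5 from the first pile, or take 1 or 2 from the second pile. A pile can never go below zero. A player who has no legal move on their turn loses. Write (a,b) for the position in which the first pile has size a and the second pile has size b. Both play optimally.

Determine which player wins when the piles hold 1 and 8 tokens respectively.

Label each position W (a win for the player to move) or L (a loss). A position with no legal move is L; any other position is W exactly when some move reaches an L, and L when every move reaches a W.
No move ever increases a pile, so every position that can arise here has a ≤ 1 and b ≤ 8; it is enough to label the cells with 0 ≤ a ≤ 1 and 0 ≤ b ≤ 8.
Every move lowers a or b (never raises either), so fill the grid row by row in increasing a, and left to right within a row: each cell's successors are then already labelled.
      b=0  b=1  b=2  b=3  b=4  b=5  b=6  b=7  b=8
a=0:    L    W    W    L    W    W    L    W    W
a=1:    L    W    W    L    W    W    L    W    W
Cells with no legal move (terminal, hence L): (0,0), (1,0).
The remaining L cells, each justified by listing all of its moves:
(0,3): L (options (0,2)(W), (0,1)(W) are all W)
(0,6): L (options (0,5)(W), (0,4)(W) are all W)
(1,3): L (options (1,2)(W), (1,1)(W) are all W)
(1,6): L (options (1,5)(W), (1,4)(W) are all W)
Every other cell has at least one move into one of the L cells above, so it is W.
The starting position (1,8) is W: Maya should move to (1,6), handing over an L position.

Maya wins.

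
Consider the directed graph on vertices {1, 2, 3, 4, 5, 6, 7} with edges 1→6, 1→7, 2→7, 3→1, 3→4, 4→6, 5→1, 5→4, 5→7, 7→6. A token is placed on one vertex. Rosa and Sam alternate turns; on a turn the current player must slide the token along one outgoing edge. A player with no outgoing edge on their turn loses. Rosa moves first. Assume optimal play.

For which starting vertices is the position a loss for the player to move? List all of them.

2, 3, 5, 6

Use the standard recursion: the mover loses at a terminal position; elsewhere, the mover wins exactly when some move hands the opponent an L position.
Every edge goes from a vertex to one that appears earlier in the order 6, 4, 7, 1, 2, 3, 5, so processing vertices in that order labels each vertex after all of its successors.
6: no outgoing edge → L
4: W (go to 6, an L position)
7: W (go to 6, an L position)
1: W (go to 6, an L position)
2: L (sole option 7(W) is W)
3: L (options 1(W), 4(W) are all W)
5: L (options 1(W), 7(W), 4(W) are all W)
Reading off the rows marked L gives the requested list; there are 4 such vertices.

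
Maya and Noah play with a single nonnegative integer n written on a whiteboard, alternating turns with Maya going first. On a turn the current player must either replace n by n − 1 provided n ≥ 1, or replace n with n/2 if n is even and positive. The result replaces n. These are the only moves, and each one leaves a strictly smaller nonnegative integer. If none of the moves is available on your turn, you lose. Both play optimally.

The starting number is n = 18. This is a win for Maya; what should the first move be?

Use the standard recursion: the mover loses at a terminal position; elsewhere, the mover wins exactly when some move hands the opponent an L position.
n=0: no move → L
n=1: W (go to 0, an L position)
n=2: L (sole option 1(W) is W)
n=3: W (go to 2, an L position)
n=4: W (go to 2, an L position)
n=5: L (sole option 4(W) is W)
n=6: W (go to 5, an L position)
n=7: L (sole option 6(W) is W)
n=8: W (go to 7, an L position)
n=9: L (sole option 8(W) is W)
n=10: W (go to 5, an L position)
n=11: L (sole option 10(W) is W)
n=12: W (go to 11, an L position)
n=13: L (sole option 12(W) is W)
n=14: W (go to 7, an L position)
n=15: L (sole option 14(W) is W)
n=16: W (go to 15, an L position)
n=17: L (sole option 16(W) is W)
n=18: W (go to 9, an L position)
From 18, the L positions reachable in one move are: 9, 17. Any move reaching one of these is winning.

Move to 9.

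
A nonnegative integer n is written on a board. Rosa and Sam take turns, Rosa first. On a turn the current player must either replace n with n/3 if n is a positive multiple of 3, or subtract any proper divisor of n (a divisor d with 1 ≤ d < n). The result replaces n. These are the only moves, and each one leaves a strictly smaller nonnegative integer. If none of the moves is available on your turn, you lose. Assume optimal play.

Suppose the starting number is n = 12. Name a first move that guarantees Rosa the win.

Use the standard recursion: the mover loses at a terminal position; elsewhere, the mover wins exactly when some move hands the opponent an L position.
n=0: no move → L
n=1: no move → L
n=2: →1(L), so W
n=3: →1(L), so W
n=4: →2(W), 3(W) — all W, so L
n=5: →4(L), so W
n=6: →4(L), so W
n=7: →6(W) only, which is W, so L
n=8: →4(L), so W
n=9: →3(W), 6(W), 8(W) — all W, so L
n=10: →9(L), so W
n=11: →10(W) only, which is W, so L
n=12: →4(L), so W
From 12, the L positions reachable in one move are: 4, 9, 11. Any move reaching one of these is winning.

Move to 4.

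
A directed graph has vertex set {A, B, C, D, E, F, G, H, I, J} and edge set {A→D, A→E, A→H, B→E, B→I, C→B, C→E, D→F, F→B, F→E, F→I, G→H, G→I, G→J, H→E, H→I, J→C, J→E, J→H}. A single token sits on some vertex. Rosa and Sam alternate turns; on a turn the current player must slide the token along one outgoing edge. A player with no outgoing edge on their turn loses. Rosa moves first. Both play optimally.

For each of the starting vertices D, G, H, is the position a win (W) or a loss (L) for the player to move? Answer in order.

Positions with no move are L. A position that does have a move is losing for the player to move precisely when every available move leads to a winning position for the opponent. Fill in the labels:
Every edge goes from a vertex to one that appears earlier in the order I, E, B, C, F, H, D, J, G, A, so processing vertices in that order labels each vertex after all of its successors.
I: no outgoing edge → L
E: no outgoing edge → L
B: →E(L), so W
C: →E(L), so W
F: →E(L), so W
H: →E(L), so W
D: →F(W) only, which is W, so L
J: →E(L), so W
G: →I(L), so W
A: →D(L), so W

D: L, G: W, H: W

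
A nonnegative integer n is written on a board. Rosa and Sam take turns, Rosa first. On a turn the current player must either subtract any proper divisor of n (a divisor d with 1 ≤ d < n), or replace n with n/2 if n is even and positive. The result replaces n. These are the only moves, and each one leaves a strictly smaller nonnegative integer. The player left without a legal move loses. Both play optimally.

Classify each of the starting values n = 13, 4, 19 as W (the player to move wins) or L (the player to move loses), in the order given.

Compute win/loss labels from the base case upward. A position with no move is L. Any other position is W if it can reach an L in one move, else L.
n=0: no move → L
n=1: no move → L
n=2: reaches L-position 1 → W
n=3: only reaches 2(W), which is W → L
n=4: reaches L-position 3 → W
n=5: only reaches 4(W), which is W → L
n=6: reaches L-position 3 → W
n=7: only reaches 6(W), which is W → L
n=8: reaches L-position 7 → W
n=9: only reaches 6(W), 8(W), all W → L
n=10: reaches L-position 5 → W
n=11: only reaches 10(W), which is W → L
n=12: reaches L-position 9 → W
n=13: only reaches 12(W), which is W → L
n=14: reaches L-position 7 → W
n=15: only reaches 10(W), 12(W), 14(W), all W → L
n=16: reaches L-position 15 → W
n=17: only reaches 16(W), which is W → L
n=18: reaches L-position 9 → W
n=19: only reaches 18(W), which is W → L

13: L, 4: W, 19: L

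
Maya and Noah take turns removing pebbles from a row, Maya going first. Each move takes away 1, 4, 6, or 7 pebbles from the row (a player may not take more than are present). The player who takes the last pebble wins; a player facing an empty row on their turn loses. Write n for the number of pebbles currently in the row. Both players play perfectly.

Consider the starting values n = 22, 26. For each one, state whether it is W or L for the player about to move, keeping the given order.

22: W, 26: L

Label each position W (a win for the player to move) or L (a loss). A position with no legal move is L; any other position is W exactly when some move reaches an L, and L when every move reaches a W.
n=0: no move → L
n=1: →0(L), so W
n=2: →1(W) only, which is W, so L
n=3: →2(L), so W
n=4: →0(L), so W
n=5: →4(W), 1(W) — all W, so L
n=6: →5(L), so W
n=7: →0(L), so W
n=8: →2(L), so W
n=9: →5(L), so W
n=10: →9(W), 6(W), 4(W), 3(W) — all W, so L
n=11: →10(L), so W
n=12: →5(L), so W
n=13: →12(W), 9(W), 7(W), 6(W) — all W, so L
n=14: →13(L), so W
n=15: →14(W), 11(W), 9(W), 8(W) — all W, so L
n=16: →15(L), so W
n=17: →13(L), so W
n=18: →17(W), 14(W), 12(W), 11(W) — all W, so L
n=19: →18(L), so W
n=20: →13(L), so W
n=21: →15(L), so W
n=22: →18(L), so W
n=23: →22(W), 19(W), 17(W), 16(W) — all W, so L
n=24: →23(L), so W
n=25: →18(L), so W
n=26: →25(W), 22(W), 20(W), 19(W) — all W, so L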